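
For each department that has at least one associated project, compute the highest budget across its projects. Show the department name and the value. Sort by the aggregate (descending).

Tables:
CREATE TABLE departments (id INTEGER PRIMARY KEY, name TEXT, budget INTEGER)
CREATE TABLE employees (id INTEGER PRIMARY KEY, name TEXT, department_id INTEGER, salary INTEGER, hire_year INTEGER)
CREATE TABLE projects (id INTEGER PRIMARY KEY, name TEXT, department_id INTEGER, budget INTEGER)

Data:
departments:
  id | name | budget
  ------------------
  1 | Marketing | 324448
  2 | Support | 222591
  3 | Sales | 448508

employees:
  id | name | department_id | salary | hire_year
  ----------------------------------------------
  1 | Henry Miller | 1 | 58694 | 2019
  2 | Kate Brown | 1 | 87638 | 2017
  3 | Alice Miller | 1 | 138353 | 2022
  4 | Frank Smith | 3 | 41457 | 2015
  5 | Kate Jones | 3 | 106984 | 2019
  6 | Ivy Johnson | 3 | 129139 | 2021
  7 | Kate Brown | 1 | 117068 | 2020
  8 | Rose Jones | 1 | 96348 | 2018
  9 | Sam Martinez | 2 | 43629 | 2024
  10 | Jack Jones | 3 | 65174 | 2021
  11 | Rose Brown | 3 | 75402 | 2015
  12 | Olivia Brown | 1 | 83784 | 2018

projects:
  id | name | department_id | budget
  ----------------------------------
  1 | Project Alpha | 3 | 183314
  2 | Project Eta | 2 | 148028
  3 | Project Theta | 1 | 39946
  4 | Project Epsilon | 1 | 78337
SELECT p.name, MAX(c.budget) AS max_budget FROM projects c JOIN departments p ON c.department_id = p.id GROUP BY p.id, p.name ORDER BY max_budget DESC

Execution result:
name | max_budget
Sales | 183314
Support | 148028
Marketing | 78337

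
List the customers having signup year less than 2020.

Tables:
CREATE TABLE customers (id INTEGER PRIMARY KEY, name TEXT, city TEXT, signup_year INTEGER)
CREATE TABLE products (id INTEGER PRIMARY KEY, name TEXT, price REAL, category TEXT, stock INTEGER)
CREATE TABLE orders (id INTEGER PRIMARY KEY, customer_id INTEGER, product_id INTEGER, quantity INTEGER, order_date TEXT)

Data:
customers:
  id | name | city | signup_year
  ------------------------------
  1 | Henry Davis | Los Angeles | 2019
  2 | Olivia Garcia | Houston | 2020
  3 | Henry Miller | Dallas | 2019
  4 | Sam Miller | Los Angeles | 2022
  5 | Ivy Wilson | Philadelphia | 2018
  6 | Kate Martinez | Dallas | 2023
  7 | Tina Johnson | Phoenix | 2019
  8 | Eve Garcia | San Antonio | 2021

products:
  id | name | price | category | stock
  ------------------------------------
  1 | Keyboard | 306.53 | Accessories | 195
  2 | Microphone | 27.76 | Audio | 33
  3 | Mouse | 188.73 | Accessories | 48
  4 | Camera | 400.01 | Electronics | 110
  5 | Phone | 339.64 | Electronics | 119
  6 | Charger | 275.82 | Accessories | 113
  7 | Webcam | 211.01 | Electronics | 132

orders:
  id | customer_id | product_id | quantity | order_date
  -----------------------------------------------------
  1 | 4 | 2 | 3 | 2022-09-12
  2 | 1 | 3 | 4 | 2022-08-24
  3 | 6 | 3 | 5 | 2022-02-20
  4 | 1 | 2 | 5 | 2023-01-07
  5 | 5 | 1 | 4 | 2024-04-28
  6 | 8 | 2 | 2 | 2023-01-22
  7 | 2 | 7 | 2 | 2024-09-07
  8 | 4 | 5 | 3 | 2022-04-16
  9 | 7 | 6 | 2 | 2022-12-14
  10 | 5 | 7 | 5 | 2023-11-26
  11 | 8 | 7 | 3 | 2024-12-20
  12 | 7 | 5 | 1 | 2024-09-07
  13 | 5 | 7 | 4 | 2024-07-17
SELECT name, signup_year FROM customers WHERE signup_year < 2020

Execution result:
name | signup_year
Henry Davis | 2019
Henry Miller | 2019
Ivy Wilson | 2018
Tina Johnson | 2019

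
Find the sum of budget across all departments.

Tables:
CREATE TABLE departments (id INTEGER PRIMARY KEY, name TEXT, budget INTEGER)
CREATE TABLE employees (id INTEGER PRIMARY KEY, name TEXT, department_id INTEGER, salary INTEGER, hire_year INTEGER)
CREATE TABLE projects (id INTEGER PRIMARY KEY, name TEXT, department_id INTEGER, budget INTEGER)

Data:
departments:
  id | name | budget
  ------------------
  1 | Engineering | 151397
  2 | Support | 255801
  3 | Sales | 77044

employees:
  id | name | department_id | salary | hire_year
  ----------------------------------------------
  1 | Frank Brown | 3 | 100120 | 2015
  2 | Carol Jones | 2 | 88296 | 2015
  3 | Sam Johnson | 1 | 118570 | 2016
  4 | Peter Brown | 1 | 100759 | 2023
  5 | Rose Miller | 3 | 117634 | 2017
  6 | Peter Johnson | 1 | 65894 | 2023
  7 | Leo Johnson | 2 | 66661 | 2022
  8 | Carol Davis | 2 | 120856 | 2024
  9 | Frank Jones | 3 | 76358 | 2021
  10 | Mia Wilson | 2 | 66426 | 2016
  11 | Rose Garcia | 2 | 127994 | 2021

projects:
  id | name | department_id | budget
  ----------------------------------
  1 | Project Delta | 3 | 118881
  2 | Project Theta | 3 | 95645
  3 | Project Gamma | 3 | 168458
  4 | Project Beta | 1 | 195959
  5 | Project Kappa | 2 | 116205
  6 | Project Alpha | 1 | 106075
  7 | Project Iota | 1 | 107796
SELECT SUM(budget) FROM departments

Execution result:
484242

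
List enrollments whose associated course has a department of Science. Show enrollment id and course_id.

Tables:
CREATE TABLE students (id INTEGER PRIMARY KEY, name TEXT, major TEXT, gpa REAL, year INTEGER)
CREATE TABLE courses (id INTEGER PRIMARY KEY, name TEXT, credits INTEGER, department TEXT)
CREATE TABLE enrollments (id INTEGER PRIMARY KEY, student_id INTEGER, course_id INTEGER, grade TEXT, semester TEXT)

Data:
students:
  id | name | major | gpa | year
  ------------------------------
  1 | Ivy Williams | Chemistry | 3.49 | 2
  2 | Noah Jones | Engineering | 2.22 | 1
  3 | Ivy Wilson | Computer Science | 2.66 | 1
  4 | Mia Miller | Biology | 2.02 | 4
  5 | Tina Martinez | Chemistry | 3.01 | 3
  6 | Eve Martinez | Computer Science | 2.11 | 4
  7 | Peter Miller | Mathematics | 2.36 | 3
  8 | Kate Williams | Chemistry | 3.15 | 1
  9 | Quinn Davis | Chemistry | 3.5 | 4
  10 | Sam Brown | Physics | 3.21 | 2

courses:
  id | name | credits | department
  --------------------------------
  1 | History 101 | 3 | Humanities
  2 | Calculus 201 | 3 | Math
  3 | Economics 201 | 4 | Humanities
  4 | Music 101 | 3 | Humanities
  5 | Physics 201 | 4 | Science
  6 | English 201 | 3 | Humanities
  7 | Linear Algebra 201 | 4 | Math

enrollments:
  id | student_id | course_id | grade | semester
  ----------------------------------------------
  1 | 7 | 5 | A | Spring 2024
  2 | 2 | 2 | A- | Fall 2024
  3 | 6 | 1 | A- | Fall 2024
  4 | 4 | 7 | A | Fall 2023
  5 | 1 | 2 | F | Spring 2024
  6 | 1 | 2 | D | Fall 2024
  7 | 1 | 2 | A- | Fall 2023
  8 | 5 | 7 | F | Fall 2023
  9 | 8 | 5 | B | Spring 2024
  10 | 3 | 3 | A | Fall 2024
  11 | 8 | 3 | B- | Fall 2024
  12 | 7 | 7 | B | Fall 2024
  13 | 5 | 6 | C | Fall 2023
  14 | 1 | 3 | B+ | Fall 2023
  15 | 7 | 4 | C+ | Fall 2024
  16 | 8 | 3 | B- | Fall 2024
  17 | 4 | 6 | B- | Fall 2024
SELECT id, course_id FROM enrollments WHERE course_id IN (SELECT id FROM courses WHERE department = 'Science')

Execution result:
id | course_id
1 | 5
9 | 5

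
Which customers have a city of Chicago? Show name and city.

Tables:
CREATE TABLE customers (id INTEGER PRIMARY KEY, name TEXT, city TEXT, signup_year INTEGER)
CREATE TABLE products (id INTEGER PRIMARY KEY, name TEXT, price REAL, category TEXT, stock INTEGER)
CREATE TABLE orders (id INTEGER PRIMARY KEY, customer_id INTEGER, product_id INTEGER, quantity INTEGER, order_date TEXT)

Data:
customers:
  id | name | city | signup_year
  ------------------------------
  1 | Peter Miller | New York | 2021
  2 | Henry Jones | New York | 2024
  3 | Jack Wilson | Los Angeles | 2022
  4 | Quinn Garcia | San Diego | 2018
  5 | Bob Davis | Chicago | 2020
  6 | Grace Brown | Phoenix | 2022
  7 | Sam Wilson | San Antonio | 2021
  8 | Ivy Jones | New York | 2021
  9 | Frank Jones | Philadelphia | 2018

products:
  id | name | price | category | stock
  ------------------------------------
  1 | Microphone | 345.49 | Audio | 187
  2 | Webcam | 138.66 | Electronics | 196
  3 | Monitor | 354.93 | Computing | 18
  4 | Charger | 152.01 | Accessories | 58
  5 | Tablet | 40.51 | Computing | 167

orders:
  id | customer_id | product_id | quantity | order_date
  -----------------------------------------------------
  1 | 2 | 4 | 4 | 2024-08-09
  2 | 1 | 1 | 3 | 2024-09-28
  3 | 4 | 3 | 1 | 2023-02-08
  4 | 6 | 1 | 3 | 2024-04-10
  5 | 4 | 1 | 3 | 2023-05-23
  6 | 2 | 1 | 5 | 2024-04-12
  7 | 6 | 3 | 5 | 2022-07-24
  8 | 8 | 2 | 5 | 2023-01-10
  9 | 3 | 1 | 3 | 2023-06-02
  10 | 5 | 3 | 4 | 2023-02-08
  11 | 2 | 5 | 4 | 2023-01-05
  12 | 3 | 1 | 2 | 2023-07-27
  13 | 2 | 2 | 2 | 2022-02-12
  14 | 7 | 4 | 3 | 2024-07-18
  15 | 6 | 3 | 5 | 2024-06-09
SELECT name, city FROM customers WHERE city = 'Chicago'

Execution result:
name | city
Bob Davis | Chicago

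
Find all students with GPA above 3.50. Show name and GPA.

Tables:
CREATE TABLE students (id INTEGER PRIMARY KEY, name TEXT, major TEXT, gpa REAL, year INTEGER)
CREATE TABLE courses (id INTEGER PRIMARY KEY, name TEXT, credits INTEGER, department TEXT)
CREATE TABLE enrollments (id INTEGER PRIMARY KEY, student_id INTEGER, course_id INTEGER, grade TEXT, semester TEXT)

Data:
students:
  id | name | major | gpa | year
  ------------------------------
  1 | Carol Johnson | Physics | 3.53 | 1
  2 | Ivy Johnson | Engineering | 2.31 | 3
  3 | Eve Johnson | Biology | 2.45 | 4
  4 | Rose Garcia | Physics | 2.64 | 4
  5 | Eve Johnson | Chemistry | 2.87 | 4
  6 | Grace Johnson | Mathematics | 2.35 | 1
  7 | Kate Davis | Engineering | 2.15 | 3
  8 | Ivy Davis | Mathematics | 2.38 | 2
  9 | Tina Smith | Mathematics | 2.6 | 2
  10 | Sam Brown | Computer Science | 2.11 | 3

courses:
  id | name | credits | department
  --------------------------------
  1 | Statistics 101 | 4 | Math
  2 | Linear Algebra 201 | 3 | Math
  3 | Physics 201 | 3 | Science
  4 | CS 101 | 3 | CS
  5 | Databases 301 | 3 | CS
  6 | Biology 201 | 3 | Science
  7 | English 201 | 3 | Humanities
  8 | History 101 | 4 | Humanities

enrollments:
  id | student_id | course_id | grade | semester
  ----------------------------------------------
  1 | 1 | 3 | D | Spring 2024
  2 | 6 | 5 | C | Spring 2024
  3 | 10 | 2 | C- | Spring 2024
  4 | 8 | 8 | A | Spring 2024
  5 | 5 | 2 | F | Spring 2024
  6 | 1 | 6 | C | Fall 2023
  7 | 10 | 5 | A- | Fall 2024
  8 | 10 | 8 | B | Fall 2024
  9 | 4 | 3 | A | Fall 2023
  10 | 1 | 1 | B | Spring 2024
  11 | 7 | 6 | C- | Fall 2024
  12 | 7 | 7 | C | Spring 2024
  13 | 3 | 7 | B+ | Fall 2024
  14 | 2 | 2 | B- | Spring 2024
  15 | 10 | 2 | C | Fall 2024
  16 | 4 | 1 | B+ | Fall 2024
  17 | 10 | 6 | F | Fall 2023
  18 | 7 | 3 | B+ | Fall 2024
SELECT name, gpa FROM students WHERE gpa > 3.5

Execution result:
name | gpa
Carol Johnson | 3.53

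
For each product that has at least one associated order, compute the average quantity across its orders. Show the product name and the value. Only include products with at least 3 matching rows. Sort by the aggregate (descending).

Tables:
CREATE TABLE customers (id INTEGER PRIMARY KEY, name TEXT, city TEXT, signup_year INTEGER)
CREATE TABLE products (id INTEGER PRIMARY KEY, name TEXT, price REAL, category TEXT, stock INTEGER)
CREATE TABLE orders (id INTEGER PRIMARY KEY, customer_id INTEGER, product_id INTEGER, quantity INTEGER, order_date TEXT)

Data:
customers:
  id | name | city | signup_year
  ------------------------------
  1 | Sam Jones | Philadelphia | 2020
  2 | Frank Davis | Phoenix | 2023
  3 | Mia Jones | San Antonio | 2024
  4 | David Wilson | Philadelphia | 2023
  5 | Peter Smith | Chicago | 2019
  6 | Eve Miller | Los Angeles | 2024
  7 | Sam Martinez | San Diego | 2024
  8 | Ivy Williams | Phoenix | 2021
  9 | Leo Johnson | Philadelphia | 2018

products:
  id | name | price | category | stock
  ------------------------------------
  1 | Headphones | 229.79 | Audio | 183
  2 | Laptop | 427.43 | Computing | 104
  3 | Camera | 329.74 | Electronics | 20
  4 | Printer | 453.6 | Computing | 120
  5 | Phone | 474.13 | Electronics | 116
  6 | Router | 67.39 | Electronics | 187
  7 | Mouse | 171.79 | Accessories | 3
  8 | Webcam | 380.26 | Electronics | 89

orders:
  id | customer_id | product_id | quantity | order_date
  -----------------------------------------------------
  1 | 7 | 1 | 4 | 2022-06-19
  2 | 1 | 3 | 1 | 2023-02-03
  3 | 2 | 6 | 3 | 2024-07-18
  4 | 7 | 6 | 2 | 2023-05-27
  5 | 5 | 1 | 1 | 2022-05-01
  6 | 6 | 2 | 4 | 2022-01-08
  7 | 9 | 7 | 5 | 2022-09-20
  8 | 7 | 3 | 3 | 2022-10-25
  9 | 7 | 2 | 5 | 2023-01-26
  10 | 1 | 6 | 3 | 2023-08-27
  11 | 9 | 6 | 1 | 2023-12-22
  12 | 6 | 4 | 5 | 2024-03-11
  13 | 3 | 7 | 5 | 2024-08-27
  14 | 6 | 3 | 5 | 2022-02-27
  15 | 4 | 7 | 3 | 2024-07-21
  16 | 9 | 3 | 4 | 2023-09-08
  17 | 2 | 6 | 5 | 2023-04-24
SELECT p.name, AVG(c.quantity) AS avg_quantity FROM orders c JOIN products p ON c.product_id = p.id GROUP BY p.id, p.name HAVING COUNT(*) >= 3 ORDER BY avg_quantity DESC

Execution result:
name | avg_quantity
Mouse | 4.33
Camera | 3.25
Router | 2.80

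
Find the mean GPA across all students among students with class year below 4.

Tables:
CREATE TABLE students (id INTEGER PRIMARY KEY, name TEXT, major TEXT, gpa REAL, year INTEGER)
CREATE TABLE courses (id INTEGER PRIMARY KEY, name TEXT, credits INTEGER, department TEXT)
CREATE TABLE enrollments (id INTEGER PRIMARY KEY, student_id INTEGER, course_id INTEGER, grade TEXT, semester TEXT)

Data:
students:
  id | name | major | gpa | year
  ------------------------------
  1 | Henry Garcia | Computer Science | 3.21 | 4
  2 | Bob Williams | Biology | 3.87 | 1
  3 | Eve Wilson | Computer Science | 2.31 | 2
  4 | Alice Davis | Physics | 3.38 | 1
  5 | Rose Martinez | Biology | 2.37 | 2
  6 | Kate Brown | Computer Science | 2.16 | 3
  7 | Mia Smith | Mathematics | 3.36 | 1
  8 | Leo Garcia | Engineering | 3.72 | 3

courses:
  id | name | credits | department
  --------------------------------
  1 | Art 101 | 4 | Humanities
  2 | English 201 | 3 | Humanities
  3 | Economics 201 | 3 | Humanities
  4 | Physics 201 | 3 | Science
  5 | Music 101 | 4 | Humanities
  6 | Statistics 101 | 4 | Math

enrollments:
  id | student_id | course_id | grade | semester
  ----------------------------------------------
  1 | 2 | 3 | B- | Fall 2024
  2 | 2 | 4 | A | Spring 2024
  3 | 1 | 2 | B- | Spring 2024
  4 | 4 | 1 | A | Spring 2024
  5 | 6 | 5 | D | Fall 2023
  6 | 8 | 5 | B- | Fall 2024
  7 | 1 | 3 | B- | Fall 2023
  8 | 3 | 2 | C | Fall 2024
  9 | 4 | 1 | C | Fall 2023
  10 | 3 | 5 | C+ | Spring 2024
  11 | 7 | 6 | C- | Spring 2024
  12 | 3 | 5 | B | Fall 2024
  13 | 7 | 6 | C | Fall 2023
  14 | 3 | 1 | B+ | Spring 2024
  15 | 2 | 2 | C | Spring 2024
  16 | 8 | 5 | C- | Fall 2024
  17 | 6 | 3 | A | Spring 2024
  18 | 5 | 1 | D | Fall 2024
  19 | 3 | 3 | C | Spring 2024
SELECT AVG(gpa) FROM students WHERE year < 4

Execution result:
3.02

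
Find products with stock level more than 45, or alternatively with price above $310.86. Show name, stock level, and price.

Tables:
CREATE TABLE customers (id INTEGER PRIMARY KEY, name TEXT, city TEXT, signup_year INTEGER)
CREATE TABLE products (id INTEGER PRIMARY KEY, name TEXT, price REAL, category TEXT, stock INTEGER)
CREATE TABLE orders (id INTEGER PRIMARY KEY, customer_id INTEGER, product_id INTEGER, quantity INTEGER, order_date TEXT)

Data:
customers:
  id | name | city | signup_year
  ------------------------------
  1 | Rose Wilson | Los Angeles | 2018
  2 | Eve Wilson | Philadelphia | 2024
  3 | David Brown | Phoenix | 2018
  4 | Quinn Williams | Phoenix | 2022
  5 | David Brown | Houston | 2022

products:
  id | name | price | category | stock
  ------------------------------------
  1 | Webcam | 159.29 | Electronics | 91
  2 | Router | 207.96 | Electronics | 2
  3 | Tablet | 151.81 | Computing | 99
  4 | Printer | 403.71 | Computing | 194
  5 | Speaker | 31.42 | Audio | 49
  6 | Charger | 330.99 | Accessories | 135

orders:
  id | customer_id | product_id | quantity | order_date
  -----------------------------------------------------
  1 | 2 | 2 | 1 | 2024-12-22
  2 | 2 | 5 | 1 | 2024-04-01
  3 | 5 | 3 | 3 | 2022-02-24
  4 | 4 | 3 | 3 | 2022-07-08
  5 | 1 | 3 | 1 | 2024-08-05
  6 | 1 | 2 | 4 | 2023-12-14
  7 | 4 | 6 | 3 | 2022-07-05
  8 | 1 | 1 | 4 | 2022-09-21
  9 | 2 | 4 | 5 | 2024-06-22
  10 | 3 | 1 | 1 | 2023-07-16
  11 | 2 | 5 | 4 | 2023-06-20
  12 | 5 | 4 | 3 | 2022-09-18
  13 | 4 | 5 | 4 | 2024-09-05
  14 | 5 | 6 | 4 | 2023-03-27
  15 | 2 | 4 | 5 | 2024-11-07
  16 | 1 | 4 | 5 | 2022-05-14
SELECT name, stock, price FROM products WHERE stock > 45 OR price > 310.86

Execution result:
name | stock | price
Webcam | 91 | 159.29
Tablet | 99 | 151.81
Printer | 194 | 403.71
Speaker | 49 | 31.42
Charger | 135 | 330.99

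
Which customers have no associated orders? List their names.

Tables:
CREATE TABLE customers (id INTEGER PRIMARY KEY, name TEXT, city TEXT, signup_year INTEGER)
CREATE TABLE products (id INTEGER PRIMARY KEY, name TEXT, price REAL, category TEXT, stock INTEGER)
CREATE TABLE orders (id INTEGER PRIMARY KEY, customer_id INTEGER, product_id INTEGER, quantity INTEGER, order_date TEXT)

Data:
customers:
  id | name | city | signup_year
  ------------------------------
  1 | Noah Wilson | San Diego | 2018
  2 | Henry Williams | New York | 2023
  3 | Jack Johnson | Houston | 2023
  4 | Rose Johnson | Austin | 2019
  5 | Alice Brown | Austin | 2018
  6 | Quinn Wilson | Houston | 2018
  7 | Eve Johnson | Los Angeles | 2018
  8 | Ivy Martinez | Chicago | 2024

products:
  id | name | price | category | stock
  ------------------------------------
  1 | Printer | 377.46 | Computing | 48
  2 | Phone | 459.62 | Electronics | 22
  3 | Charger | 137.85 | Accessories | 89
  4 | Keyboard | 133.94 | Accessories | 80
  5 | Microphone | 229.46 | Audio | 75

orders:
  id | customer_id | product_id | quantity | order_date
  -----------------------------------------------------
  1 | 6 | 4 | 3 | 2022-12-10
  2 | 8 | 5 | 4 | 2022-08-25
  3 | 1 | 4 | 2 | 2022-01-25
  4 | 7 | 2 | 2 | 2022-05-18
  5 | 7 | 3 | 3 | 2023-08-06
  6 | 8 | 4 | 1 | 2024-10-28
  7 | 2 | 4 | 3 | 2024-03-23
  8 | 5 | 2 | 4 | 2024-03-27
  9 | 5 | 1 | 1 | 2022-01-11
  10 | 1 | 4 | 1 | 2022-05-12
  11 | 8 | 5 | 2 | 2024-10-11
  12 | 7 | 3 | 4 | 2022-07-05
SELECT p.name FROM customers p LEFT JOIN orders c ON c.customer_id = p.id WHERE c.id IS NULL

Execution result:
name
Jack Johnson
Rose Johnson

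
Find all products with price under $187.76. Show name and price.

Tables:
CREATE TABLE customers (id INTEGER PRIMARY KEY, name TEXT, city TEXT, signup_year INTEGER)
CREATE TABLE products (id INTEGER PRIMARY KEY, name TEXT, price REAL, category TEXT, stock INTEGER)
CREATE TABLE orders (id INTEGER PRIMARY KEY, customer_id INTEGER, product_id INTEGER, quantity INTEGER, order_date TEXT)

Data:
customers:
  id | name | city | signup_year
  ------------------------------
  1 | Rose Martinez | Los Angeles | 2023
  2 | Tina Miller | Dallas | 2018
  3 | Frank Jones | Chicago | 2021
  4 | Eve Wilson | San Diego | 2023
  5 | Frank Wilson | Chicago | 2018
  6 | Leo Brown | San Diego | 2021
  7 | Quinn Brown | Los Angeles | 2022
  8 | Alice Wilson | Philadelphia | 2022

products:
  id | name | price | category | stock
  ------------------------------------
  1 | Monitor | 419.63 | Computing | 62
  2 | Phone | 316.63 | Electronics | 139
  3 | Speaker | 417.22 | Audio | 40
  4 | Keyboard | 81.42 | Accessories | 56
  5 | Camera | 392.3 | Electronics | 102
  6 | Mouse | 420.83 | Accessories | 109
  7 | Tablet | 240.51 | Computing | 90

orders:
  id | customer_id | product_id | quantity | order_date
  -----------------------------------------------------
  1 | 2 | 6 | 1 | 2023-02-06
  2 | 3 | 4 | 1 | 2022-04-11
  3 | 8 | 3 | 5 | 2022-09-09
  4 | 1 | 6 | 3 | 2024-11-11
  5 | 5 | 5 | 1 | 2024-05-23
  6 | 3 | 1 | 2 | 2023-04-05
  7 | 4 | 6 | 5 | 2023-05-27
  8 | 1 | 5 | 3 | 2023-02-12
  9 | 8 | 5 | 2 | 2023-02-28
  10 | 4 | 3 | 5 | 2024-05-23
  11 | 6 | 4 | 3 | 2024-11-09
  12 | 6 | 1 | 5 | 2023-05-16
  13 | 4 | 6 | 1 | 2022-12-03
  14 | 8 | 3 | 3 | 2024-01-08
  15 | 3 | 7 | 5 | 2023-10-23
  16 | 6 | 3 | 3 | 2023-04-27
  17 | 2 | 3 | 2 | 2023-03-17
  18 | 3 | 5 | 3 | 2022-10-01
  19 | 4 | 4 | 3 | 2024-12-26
SELECT name, price FROM products WHERE price < 187.76

Execution result:
name | price
Keyboard | 81.42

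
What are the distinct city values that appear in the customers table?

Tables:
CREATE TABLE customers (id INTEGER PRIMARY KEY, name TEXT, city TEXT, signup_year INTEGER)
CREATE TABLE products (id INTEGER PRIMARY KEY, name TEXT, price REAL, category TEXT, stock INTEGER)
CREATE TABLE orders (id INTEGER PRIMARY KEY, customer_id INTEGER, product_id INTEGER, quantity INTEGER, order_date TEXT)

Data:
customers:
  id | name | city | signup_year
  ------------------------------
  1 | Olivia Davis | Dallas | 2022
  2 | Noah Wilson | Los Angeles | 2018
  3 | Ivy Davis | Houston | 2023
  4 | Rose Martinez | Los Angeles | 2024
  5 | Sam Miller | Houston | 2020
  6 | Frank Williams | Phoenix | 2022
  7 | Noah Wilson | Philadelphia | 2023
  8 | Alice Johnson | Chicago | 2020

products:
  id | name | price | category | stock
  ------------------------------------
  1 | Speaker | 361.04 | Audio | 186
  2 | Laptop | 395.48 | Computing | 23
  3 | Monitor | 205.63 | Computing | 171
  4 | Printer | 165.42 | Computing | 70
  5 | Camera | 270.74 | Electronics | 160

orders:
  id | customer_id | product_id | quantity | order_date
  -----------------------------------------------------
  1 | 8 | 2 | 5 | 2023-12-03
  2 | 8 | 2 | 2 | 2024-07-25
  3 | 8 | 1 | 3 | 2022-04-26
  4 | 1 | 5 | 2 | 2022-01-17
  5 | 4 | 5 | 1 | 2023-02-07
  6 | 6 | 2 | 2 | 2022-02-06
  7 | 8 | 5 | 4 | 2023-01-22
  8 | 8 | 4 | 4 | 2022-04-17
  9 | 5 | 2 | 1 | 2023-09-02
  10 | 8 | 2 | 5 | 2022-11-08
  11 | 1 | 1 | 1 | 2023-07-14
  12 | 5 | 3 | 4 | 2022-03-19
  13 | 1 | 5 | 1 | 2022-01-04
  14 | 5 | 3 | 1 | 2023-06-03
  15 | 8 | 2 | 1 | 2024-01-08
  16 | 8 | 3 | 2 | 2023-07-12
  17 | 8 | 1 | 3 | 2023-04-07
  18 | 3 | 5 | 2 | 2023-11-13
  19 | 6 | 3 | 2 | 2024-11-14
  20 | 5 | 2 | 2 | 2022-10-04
SELECT DISTINCT city FROM customers

Execution result:
city
Dallas
Los Angeles
Houston
Phoenix
Philadelphia
Chicago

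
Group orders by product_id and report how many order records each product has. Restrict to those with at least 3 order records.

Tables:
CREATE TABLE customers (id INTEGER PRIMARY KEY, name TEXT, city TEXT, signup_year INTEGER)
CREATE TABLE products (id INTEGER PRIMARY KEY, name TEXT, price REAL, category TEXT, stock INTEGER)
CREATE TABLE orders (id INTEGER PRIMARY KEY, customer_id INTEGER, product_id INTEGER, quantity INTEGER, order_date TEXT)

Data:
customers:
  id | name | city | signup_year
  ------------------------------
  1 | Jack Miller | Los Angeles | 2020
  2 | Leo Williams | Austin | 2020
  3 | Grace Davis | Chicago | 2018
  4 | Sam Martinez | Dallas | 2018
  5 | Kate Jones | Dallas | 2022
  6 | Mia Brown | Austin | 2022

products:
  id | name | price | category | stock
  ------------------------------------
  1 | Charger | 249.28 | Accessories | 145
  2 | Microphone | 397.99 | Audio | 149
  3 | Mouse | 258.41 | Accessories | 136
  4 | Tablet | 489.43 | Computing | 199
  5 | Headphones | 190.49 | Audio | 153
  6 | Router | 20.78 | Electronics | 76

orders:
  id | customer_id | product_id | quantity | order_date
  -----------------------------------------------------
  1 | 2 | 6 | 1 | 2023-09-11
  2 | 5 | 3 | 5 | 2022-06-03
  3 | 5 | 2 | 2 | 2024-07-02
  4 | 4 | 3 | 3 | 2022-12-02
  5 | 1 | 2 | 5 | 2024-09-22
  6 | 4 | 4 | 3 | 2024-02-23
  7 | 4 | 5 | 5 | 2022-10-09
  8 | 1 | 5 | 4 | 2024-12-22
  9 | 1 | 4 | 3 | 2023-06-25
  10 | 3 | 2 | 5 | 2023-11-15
SELECT product_id, COUNT(*) AS order_count FROM orders GROUP BY product_id HAVING COUNT(*) >= 3

Execution result:
product_id | order_count
2 | 3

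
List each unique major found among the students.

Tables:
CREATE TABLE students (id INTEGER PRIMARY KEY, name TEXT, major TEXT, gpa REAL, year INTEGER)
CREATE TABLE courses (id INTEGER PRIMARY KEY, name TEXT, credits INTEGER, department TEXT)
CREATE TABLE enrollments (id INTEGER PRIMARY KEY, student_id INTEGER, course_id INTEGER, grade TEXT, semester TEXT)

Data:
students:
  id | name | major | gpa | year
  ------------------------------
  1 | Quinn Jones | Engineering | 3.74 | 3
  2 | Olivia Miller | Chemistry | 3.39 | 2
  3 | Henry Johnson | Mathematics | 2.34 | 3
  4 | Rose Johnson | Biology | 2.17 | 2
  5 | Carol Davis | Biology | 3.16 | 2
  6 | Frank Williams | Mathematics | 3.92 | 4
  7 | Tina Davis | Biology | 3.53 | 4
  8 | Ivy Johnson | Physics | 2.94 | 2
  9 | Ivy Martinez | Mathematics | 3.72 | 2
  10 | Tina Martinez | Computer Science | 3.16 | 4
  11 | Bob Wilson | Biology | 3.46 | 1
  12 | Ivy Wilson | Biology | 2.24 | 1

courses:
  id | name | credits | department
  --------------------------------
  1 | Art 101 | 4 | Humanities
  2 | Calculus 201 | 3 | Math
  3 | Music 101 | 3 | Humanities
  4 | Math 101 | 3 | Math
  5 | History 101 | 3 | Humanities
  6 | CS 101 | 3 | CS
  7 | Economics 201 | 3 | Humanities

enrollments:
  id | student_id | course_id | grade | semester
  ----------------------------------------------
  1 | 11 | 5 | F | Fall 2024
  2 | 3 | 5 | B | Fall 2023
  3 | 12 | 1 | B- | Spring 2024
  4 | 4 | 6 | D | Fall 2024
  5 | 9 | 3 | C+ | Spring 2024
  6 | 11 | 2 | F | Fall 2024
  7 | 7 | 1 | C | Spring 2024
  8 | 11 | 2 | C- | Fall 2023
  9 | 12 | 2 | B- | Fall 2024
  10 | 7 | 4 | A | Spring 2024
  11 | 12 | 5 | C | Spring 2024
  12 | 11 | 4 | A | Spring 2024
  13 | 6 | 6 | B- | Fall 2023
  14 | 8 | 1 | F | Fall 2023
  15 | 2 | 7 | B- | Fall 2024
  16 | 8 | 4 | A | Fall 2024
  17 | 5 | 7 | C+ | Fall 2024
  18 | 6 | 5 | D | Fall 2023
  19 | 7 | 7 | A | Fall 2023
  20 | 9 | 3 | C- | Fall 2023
SELECT DISTINCT major FROM students

Execution result:
major
Engineering
Chemistry
Mathematics
Biology
Physics
Computer Science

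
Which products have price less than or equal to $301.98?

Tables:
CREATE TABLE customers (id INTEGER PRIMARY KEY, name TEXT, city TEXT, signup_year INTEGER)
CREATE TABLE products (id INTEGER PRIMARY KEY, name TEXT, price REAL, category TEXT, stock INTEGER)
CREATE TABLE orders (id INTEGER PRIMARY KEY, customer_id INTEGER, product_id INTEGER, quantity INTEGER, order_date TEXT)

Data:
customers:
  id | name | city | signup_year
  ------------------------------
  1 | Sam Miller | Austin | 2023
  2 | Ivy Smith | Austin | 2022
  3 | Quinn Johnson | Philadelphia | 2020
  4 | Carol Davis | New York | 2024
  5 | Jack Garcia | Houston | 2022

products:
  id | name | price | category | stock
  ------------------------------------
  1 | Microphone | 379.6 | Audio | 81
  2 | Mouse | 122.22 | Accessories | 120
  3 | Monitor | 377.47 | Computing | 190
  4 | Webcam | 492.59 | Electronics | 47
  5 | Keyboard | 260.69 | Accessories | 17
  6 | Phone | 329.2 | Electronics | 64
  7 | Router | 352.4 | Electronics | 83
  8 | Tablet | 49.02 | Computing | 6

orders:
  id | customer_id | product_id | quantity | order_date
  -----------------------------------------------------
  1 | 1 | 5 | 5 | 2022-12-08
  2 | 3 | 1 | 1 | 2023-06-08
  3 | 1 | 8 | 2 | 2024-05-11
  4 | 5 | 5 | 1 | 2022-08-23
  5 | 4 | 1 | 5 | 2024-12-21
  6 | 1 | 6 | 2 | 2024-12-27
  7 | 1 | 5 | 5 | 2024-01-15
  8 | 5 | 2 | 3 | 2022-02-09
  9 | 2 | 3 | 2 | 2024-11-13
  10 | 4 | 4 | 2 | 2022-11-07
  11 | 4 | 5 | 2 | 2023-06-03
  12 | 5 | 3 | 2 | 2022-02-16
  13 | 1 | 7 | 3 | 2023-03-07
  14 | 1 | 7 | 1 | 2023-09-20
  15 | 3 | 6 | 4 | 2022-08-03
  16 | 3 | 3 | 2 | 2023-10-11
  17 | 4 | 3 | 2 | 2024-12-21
SELECT name, price FROM products WHERE price <= 301.98

Execution result:
name | price
Mouse | 122.22
Keyboard | 260.69
Tablet | 49.02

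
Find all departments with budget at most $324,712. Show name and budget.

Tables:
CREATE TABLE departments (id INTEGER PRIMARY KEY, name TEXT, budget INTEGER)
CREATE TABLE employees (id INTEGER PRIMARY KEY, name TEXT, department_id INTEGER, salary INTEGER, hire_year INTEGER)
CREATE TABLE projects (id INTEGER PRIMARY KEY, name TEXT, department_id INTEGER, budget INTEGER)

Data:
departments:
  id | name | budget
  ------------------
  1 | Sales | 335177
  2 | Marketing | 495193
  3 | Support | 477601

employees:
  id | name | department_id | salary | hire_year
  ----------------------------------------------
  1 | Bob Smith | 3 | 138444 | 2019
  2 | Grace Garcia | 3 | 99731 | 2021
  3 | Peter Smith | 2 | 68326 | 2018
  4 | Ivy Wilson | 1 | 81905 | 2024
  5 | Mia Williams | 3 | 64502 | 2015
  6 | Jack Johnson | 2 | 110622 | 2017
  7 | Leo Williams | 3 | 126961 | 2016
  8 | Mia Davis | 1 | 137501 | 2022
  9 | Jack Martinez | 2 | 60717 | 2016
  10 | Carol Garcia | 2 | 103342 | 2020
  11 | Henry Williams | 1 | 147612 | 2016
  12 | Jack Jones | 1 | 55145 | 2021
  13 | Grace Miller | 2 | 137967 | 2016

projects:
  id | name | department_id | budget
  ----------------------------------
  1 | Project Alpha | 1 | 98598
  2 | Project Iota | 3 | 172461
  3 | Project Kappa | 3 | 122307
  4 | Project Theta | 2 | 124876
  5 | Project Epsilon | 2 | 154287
SELECT name, budget FROM departments WHERE budget <= 324712

Execution result:
(no rows)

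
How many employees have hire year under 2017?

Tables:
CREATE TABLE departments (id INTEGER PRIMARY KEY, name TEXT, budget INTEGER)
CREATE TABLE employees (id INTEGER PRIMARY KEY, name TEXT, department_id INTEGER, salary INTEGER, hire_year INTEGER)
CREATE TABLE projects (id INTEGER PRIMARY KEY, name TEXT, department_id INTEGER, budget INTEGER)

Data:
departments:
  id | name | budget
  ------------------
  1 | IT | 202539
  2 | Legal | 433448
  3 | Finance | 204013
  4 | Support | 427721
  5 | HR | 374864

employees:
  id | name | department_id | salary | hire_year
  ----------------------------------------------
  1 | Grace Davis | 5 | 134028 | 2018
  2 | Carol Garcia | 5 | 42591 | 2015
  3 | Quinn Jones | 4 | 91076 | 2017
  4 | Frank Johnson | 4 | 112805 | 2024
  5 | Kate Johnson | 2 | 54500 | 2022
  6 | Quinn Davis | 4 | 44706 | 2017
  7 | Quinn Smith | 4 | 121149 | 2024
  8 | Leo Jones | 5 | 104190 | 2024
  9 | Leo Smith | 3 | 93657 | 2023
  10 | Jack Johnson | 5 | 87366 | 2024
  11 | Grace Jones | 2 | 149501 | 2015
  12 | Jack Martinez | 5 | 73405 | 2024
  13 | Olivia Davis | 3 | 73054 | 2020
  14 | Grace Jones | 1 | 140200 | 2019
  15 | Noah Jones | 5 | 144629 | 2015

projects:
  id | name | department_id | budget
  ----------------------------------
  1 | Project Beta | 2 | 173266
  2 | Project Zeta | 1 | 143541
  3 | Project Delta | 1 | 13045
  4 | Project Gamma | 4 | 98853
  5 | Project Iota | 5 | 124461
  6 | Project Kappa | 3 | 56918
SELECT COUNT(*) FROM employees WHERE hire_year < 2017

Execution result:
3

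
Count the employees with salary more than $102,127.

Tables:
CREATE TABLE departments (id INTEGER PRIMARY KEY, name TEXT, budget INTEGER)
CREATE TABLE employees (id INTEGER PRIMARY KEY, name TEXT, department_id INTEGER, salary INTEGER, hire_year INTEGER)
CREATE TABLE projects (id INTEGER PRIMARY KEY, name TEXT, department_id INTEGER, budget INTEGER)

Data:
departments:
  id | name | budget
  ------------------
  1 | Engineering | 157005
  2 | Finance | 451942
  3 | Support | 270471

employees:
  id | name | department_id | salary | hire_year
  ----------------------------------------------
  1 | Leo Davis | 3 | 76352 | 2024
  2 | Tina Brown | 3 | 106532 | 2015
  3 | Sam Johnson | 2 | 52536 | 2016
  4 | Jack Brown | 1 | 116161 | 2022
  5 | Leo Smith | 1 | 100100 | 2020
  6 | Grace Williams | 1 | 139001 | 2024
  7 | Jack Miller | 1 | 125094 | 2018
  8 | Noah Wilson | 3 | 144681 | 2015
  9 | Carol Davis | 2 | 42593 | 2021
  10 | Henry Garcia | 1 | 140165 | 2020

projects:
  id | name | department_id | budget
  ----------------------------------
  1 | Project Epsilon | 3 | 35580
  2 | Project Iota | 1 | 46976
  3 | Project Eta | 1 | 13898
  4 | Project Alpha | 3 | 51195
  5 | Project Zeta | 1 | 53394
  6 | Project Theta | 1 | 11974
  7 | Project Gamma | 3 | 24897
SELECT COUNT(*) FROM employees WHERE salary > 102127

Execution result:
6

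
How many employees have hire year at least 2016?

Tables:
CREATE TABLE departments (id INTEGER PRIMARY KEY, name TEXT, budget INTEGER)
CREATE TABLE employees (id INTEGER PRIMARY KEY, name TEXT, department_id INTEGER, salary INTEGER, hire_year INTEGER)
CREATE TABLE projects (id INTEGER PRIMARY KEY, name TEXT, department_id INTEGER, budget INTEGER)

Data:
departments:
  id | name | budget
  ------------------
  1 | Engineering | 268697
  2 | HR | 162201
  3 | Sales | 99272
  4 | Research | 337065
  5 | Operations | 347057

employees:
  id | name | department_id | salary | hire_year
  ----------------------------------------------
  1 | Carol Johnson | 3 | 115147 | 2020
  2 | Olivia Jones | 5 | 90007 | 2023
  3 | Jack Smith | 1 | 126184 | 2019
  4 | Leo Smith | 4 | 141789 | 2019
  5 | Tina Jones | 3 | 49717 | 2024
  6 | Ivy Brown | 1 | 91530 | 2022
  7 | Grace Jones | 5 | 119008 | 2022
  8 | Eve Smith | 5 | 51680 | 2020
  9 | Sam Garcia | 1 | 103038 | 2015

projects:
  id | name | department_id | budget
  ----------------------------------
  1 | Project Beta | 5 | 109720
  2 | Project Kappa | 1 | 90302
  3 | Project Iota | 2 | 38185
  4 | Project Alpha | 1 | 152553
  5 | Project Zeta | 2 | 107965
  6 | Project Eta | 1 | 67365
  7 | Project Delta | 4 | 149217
SELECT COUNT(*) FROM employees WHERE hire_year >= 2016

Execution result:
8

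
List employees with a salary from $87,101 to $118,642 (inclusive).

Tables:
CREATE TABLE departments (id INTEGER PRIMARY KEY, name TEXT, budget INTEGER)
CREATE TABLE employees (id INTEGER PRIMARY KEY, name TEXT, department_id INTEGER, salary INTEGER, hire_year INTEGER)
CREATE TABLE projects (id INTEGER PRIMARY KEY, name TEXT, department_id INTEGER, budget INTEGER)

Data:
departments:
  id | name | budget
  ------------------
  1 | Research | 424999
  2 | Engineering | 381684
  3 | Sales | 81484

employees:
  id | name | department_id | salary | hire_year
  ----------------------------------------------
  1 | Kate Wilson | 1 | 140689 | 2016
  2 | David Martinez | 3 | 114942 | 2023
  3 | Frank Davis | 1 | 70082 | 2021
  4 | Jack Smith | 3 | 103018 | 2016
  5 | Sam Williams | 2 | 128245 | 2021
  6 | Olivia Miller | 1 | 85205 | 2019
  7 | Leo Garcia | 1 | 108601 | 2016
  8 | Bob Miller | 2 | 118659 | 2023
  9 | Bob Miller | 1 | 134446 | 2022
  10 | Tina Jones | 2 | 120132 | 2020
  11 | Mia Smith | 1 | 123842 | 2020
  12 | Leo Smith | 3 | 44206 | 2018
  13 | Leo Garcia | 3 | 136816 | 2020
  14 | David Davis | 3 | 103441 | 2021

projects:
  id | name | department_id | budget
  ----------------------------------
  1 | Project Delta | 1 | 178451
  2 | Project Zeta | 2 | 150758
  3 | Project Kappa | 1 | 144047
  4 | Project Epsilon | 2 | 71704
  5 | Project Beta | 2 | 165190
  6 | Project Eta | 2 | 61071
SELECT name, salary FROM employees WHERE salary BETWEEN 87101 AND 118642

Execution result:
name | salary
David Martinez | 114942
Jack Smith | 103018
Leo Garcia | 108601
David Davis | 103441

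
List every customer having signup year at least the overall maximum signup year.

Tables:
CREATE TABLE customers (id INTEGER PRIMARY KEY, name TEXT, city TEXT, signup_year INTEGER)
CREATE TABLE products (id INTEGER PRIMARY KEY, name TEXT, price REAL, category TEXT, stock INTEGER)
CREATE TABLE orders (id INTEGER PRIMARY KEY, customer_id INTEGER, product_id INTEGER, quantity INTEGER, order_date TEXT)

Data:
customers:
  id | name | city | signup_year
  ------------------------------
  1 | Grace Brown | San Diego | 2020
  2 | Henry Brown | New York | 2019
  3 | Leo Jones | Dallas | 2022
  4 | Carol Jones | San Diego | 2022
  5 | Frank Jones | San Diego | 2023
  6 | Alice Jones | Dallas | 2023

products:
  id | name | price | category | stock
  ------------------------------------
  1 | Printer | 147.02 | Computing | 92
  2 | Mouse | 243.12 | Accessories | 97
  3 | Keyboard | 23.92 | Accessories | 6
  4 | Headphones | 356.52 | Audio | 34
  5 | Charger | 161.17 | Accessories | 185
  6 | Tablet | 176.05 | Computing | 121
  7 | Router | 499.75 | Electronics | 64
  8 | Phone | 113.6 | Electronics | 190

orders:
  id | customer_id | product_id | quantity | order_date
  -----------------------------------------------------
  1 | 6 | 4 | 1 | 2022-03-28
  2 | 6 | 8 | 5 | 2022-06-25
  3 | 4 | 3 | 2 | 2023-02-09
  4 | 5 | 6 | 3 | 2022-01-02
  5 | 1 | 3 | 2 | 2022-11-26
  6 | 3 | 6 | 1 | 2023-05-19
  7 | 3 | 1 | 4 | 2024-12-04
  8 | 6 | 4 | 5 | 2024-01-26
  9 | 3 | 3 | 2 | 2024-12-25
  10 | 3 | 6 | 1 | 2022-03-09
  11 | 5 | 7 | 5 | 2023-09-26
SELECT name, signup_year FROM customers WHERE signup_year >= (SELECT MAX(signup_year) FROM customers)

Execution result:
name | signup_year
Frank Jones | 2023
Alice Jones | 2023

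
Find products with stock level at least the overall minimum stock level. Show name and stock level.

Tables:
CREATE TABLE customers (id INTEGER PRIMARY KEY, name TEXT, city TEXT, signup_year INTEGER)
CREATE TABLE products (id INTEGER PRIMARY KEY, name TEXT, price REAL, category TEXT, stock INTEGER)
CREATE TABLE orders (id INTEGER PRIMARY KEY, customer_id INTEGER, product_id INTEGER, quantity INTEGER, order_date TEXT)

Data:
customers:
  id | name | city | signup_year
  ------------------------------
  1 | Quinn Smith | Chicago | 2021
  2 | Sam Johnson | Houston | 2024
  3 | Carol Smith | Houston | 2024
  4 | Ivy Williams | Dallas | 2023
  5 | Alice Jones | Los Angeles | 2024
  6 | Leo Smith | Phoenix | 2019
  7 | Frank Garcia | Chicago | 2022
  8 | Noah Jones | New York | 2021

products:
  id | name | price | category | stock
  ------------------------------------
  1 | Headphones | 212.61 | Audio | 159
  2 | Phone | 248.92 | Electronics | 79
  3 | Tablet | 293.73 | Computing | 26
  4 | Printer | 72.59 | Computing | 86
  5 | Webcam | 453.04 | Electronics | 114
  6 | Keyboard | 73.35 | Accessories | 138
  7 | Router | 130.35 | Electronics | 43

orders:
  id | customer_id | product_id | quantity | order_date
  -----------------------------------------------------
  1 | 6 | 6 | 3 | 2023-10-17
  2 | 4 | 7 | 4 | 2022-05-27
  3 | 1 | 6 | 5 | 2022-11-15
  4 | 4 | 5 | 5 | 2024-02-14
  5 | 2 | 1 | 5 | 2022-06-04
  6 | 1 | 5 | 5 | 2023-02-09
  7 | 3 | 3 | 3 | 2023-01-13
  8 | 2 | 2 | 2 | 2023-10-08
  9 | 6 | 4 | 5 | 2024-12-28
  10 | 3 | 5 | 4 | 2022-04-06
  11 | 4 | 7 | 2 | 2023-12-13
SELECT name, stock FROM products WHERE stock >= (SELECT MIN(stock) FROM products)

Execution result:
name | stock
Headphones | 159
Phone | 79
Tablet | 26
Printer | 86
Webcam | 114
Keyboard | 138
Router | 43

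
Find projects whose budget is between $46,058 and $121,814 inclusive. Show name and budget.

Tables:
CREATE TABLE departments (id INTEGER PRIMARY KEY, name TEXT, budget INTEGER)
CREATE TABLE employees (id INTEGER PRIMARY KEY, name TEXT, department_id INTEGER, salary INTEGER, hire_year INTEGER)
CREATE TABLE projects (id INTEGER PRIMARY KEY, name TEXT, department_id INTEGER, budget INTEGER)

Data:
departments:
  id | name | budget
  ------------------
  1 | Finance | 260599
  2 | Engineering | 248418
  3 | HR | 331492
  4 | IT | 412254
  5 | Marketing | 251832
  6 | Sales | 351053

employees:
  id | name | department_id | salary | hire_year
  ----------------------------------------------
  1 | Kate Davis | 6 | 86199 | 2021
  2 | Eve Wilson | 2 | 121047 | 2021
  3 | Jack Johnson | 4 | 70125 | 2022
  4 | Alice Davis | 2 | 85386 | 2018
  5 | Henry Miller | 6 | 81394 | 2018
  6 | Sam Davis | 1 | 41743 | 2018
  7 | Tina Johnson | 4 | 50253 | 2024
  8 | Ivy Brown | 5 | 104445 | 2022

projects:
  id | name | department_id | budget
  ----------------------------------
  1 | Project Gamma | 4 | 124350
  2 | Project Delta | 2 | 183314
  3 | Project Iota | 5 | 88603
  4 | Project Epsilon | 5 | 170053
SELECT name, budget FROM projects WHERE budget BETWEEN 46058 AND 121814

Execution result:
name | budget
Project Iota | 88603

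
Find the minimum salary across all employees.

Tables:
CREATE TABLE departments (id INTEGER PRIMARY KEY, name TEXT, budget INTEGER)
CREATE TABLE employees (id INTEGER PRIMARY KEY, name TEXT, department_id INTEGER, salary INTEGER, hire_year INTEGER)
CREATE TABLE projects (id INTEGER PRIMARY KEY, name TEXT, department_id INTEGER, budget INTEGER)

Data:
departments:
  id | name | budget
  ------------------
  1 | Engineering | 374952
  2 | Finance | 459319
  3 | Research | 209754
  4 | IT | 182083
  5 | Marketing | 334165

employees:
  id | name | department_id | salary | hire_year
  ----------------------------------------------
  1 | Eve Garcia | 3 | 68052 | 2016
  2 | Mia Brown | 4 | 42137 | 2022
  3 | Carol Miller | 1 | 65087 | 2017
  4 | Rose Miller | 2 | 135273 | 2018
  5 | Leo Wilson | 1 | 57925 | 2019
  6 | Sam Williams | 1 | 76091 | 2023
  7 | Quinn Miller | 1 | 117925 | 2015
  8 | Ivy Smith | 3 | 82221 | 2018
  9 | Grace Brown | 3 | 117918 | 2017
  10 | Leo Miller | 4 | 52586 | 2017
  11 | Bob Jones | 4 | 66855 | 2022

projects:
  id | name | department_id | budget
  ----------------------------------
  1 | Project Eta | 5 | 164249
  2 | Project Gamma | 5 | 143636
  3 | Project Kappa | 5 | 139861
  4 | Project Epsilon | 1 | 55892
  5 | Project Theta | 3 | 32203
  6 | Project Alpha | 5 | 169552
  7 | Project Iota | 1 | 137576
SELECT MIN(salary) FROM employees

Execution result:
42137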